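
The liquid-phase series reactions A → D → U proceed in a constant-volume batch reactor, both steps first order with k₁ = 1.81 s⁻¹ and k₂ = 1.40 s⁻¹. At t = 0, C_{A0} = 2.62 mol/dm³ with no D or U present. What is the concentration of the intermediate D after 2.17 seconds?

For first-order series with pure A initially, C_D(t) = k₁C_{A0}/(k₂−k₁)·(e^(−k₁t) − e^(−k₂t)).
e^(−k₁t) = e^(−1.81×2.17) = e^(−3.928) = 0.01969; e^(−k₂t) = e^(−3.038) = 0.04793.
C_D = 1.81×2.62/(1.40−1.81) × (0.01969−0.04793) = (-11.57)×(-0.02824) = 0.3267 mol/dm³.

0.327 mol/dm³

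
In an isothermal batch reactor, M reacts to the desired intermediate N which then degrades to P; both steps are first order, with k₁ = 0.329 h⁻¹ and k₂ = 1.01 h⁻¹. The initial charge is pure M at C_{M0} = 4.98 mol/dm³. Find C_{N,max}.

For a first-order series the maximum intermediate yield is C_{N,max}/C_{M0} = (k₁/k₂)^[k₂/(k₂−k₁)].
= (0.329/1.01)^(1.01/(1.01−0.329)) = (0.3257)^(1.483) = 0.1895.
C_{N,max} = 0.1895×4.98 = 0.944 mol/dm³.

0.944 mol/dm³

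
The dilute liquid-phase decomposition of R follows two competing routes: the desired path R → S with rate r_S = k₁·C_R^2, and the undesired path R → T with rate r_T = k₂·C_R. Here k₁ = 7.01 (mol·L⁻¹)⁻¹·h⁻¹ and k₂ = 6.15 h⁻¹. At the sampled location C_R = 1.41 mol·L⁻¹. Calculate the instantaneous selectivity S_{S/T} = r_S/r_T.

1.61

S_{S/T} = r_S/r_T = (k₁·C_R^2)/(k₂·C_R) = (k₁/k₂)·C_R.
= (7.01×1.410^2) / (6.15×1.410) = 13.94/8.671 = 1.61.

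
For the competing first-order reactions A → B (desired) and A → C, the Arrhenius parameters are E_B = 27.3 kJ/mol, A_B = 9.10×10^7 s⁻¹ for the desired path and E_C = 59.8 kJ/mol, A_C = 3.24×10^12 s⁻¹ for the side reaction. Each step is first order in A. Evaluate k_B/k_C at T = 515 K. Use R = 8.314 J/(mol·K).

Since both paths have the same order in A, the concentration cancels and S_{B/C} = k_B/k_C = (A_B/A_C)·exp[(E_C−E_B)/(RT)].
(E_C−E_B)/(RT) = (59.8−27.3)×10³/(8.314×515) = 32500/4282 = 7.590.
k_B/k_C = (9.10×10^7/3.24×10^12)·exp(7.590) = 2.809×10^-5 × 1979 = 0.0556.

0.0556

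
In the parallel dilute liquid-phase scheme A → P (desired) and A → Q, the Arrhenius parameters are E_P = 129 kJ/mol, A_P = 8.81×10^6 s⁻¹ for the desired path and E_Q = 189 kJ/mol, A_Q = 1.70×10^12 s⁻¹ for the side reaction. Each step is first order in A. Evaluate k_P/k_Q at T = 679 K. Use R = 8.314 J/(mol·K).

0.214

k_P/k_Q = (A_P/A_Q)·exp[−(E_P−E_Q)/(RT)] = (A_P/A_Q)·exp[(E_Q−E_P)/(RT)].
(E_Q−E_P)/(RT) = (189−129)×10³/(8.314×679) = 60000/5645 = 10.63.
k_P/k_Q = (8.81×10^6/1.70×10^12)·exp(10.63) = 5.182×10^-6 × 41295 = 0.214.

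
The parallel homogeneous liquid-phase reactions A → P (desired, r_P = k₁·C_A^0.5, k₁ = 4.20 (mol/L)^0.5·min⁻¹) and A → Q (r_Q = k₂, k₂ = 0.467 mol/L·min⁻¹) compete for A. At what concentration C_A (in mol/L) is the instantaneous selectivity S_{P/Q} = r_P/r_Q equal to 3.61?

S_{P/Q} = (k₁/k₂)·C_A^0.5 ⇒ C_A = (S·k₂/k₁)^(2).
= (3.61×0.467/4.20)^(2) = (0.4014)^(2) = 0.161 mol/L.

0.161 mol/L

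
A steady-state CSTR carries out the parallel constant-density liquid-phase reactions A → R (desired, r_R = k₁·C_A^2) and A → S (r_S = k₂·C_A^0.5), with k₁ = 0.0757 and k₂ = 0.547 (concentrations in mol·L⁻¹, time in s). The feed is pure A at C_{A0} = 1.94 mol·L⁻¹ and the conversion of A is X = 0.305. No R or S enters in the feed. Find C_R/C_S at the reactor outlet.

0.217

Exit C_A = C_{A0}(1−X) = 1.94×0.695 = 1.348 mol·L⁻¹.
In a CSTR the entire volume is at exit conditions, so r_R = 0.0757×1.348^2 = 0.1376 and r_S = 0.547×1.348^0.5 = 0.6352.
Overall selectivity = C_R/C_S = r_Rτ/(r_Sτ) = r_R/r_S = 0.217.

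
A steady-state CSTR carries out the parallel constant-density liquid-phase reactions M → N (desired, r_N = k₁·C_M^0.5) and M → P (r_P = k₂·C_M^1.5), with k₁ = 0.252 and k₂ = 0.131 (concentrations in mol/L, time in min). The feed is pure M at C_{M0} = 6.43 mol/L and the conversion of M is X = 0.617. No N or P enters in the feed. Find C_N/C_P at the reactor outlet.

Exit C_M = C_{M0}(1−X) = 6.43×0.383 = 2.463 mol/L.
Rates in a CSTR are evaluated at the outlet concentration: r_N = 0.252×2.463^0.5 = 0.3955, r_P = 0.131×2.463^1.5 = 0.5063.
Overall selectivity = C_N/C_P = r_Nτ/(r_Pτ) = r_N/r_P = 0.781.

0.781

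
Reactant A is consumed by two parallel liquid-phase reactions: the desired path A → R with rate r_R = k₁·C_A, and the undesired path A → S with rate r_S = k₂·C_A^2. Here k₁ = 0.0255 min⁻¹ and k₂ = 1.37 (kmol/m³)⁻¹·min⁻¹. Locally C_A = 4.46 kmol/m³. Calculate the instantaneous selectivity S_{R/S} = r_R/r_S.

S_{R/S} = r_R/r_S = (k₁·C_A)/(k₂·C_A^2) = (k₁/k₂)·C_A⁻¹.
= (0.0255×4.460) / (1.37×4.460^2) = 0.1137/27.25 = 0.00417.
The undesired path is higher order in A, so low C_A (CSTR or dilute feed) favours R.

0.00417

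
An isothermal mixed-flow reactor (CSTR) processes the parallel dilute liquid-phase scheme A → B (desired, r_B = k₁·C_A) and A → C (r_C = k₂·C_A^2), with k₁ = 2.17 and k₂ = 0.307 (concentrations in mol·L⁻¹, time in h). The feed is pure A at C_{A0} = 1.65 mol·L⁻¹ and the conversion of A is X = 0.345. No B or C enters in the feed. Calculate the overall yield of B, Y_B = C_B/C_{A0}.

0.299

Exit C_A = C_{A0}(1−X) = 1.65×0.655 = 1.081 mol·L⁻¹.
A CSTR operates uniformly at the exit composition, giving r_B = 2.345 and r_C = 0.3586 (each k·C_A^n at C_A = 1.081).
Fraction of consumed A going to B: r_B/(r_B+r_C) = 0.8674.
C_B = 0.8674·C_{A0}·X = 0.8674×1.65×0.345 = 0.494 mol·L⁻¹; Y_B = C_B/C_{A0} = 0.299.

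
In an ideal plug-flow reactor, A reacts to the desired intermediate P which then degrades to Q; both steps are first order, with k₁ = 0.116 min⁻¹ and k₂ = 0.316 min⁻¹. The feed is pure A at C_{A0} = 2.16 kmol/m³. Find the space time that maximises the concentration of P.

5.01 min

For first-order series the maximum of C_P occurs at τ_opt = ln(k₂/k₁)/(k₂−k₁).
= ln(0.316/0.116)/(0.316−0.116) = ln(2.724)/0.2000 = 1.002/0.2000 = 5.01 min.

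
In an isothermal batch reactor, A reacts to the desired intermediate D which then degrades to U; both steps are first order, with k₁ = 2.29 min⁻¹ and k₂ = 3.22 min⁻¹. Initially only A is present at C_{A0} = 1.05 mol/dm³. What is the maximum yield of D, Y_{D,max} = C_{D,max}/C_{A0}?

At the optimum, C_{D,max}/C_{A0} = (k₁/k₂)^[k₂/(k₂−k₁)].
= (2.29/3.22)^(3.22/(3.22−2.29)) = (0.7112)^(3.462) = 0.3073.

0.307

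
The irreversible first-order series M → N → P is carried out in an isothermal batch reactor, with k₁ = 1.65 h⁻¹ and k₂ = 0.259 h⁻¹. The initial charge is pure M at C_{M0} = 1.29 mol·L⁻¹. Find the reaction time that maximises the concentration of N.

1.33 h

For first-order series the maximum of C_N occurs at t_opt = ln(k₂/k₁)/(k₂−k₁).
= ln(0.259/1.65)/(0.259−1.65) = ln(0.1570)/-1.391 = -1.852/-1.391 = 1.33 h.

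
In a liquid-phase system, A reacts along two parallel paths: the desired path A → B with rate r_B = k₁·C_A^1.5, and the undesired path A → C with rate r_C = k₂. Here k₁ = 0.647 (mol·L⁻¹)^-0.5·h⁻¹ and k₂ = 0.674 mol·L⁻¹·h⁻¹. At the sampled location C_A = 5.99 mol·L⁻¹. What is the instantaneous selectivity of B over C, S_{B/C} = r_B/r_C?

14.1

S_{B/C} = r_B/r_C = (k₁·C_A^1.5)/(k₂) = (k₁/k₂)·C_A^1.5.
= (0.647×5.990^1.5) / (0.674) = 9.485/0.6740 = 14.1.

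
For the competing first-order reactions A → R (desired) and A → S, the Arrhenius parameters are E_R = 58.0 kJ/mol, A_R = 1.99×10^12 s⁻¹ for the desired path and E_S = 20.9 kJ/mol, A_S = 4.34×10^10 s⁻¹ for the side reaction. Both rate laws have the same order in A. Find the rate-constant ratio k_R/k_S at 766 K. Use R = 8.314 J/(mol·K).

0.135

With equal orders, S_{R/S} = k_R/k_S = (A_R/A_S)·exp[(E_S−E_R)/(RT)].
(E_S−E_R)/(RT) = (20.9−58.0)×10³/(8.314×766) = -37100/6369 = -5.826.
k_R/k_S = (1.99×10^12/4.34×10^10)·exp(-5.826) = 45.85 × 0.002951 = 0.135.
Since E_R > E_S, raising the temperature improves selectivity toward R.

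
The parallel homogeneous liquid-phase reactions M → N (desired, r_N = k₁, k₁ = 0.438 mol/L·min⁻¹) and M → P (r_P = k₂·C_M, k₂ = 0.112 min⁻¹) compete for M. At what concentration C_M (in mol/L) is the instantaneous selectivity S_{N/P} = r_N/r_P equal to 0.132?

S_{N/P} = (k₁/k₂)·C_M⁻¹ ⇒ C_M = (S·k₂/k₁)^(-1).
= (0.132×0.112/0.438)^(-1) = (0.03375)^(-1) = 29.6 mol/L.

29.6 mol/L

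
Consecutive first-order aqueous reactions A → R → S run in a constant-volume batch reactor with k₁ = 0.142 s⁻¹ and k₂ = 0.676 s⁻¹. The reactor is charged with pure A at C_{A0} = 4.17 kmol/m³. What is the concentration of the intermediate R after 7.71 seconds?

For first-order series with pure A initially, C_R(t) = k₁C_{A0}/(k₂−k₁)·(e^(−k₁t) − e^(−k₂t)).
e^(−k₁t) = e^(−0.142×7.71) = e^(−1.095) = 0.3346; e^(−k₂t) = e^(−5.212) = 0.005451.
C_R = 0.142×4.17/(0.676−0.142) × (0.3346−0.005451) = 1.109×0.3291 = 0.3650 kmol/m³.

0.365 kmol/m³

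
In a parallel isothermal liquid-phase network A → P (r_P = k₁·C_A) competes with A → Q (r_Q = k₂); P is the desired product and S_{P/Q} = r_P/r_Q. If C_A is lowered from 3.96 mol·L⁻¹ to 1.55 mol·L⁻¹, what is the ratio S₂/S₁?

0.391

S_{P/Q} = (k₁/k₂)·C_A, so S₂/S₁ = (C_{A,2}/C_{A,1}).
= 1.55/3.96 = 0.391.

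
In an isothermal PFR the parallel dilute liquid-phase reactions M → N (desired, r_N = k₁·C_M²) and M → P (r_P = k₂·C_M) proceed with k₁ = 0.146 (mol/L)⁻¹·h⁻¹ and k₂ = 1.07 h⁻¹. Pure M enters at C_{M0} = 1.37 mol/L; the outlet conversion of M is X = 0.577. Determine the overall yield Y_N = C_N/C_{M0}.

0.0673

C_M = C_{M0}(1−X) = 0.5795 mol/L.
Along a PFR/batch, dC_P/dC_M = −r_P/(r_N+r_P) = −k₂/(k₂+k₁·C_M).
Integrating from C_{M0} to C_M: C_P = (1.07/0.146)·ln[(1.07+0.146·1.37)/(1.07+0.146·0.580)] = 7.329·ln(1.270/1.155) = 0.6982 mol/L.
Then C_N = (C_{M0}−C_M) − C_P = 0.7905 − 0.6982 = 0.09227 mol/L.
Y_N = C_N/C_{M0} = 0.09227/1.37 = 0.0673.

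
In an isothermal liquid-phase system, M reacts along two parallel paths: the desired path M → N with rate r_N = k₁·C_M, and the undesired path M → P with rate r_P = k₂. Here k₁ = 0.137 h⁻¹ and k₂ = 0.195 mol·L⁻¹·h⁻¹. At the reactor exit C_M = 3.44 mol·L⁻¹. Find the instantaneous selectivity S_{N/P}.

S_{N/P} = r_N/r_P = (k₁·C_M)/(k₂) = (k₁/k₂)·C_M.
= (0.137×3.440) / (0.195) = 0.4713/0.1950 = 2.42.
Since the desired path is higher order in M, keeping C_M high (PFR or concentrated feed) favours N.

2.42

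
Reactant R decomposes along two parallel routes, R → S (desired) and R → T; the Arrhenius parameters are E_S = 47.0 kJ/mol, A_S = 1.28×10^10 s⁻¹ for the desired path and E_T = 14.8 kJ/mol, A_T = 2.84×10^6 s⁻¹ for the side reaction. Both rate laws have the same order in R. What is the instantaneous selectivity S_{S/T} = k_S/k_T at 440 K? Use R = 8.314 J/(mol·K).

0.678

Since both paths have the same order in R, the concentration cancels and S_{S/T} = k_S/k_T = (A_S/A_T)·exp[(E_T−E_S)/(RT)].
(E_T−E_S)/(RT) = (14.8−47.0)×10³/(8.314×440) = -32200/3658 = -8.802.
k_S/k_T = (1.28×10^10/2.84×10^6)·exp(-8.802) = 4507 × 1.504×10^-4 = 0.678.
Since E_S > E_T, raising the temperature improves selectivity toward S.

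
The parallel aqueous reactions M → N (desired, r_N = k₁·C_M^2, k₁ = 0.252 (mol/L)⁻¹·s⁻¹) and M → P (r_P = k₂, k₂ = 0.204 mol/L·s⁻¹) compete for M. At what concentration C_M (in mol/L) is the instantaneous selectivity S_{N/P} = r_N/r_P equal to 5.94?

2.19 mol/L

S_{N/P} = (k₁/k₂)·C_M^2 ⇒ C_M = (S·k₂/k₁)^(0.5).
= (5.94×0.204/0.252)^(0.5) = (4.809)^(0.5) = 2.19 mol/L.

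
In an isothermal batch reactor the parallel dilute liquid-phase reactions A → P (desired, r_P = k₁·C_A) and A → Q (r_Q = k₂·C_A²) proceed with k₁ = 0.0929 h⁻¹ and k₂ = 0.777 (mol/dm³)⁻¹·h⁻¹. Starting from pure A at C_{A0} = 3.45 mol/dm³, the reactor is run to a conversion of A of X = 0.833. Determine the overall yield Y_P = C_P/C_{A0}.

C_A = C_{A0}(1−X) = 0.5762 mol/dm³.
Along a PFR/batch, dC_P/dC_A = −r_P/(r_P+r_Q) = −k₁/(k₁+k₂·C_A).
Integrating from C_{A0} to C_A: C_P = (0.0929/0.777)·ln[(0.0929+0.777·3.45)/(0.0929+0.777·0.576)] = 0.1196·ln(2.774/0.5406) = 0.1955 mol/dm³.
Y_P = C_P/C_{A0} = 0.1955/3.45 = 0.0567.

0.0567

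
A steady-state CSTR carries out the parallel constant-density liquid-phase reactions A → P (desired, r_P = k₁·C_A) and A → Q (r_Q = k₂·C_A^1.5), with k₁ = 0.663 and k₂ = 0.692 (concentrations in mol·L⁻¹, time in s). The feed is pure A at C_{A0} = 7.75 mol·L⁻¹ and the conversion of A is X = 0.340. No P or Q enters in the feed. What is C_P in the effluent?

Exit C_A = C_{A0}(1−X) = 7.75×0.660 = 5.115 mol·L⁻¹.
A CSTR operates uniformly at the exit composition, giving r_P = 3.391 and r_Q = 8.005 (each k·C_A^n at C_A = 5.115).
Fraction of consumed A going to P: r_P/(r_P+r_Q) = 0.2976.
C_P = 0.2976·C_{A0}·X = 0.2976×7.75×0.340 = 0.784 mol·L⁻¹.

0.784 mol·L⁻¹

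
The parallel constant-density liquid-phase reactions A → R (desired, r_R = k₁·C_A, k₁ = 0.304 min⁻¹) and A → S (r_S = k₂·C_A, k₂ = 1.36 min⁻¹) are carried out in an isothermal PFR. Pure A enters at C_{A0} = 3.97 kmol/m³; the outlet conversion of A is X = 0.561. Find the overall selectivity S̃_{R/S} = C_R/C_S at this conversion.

0.224

C_A = C_{A0}(1−X) = 1.743 kmol/m³.
Both paths are first order in A, so the instantaneous fraction to R is constant: dC_R/d(−C_A) = k₁/(k₁+k₂) = 0.1827.
C_R = 0.1827·(C_{A0}−C_A) = 0.1827×2.227 = 0.407 kmol/m³.
C_S = (C_{A0}−C_A)−C_R = 1.820 kmol/m³; S̃_{R/S} = 0.4069/1.820 = 0.224.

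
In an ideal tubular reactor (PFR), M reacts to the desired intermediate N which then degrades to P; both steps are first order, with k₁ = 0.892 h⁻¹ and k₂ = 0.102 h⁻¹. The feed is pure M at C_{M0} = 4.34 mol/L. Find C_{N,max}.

Evaluating C_N at τ_opt = ln(k₂/k₁)/(k₂−k₁) gives C_{N,max}/C_{M0} = (k₁/k₂)^[k₂/(k₂−k₁)].
= (0.892/0.102)^(0.102/(0.102−0.892)) = (8.745)^(-0.1291) = 0.7558.
C_{N,max} = 0.7558×4.34 = 3.28 mol/L.

3.28 mol/L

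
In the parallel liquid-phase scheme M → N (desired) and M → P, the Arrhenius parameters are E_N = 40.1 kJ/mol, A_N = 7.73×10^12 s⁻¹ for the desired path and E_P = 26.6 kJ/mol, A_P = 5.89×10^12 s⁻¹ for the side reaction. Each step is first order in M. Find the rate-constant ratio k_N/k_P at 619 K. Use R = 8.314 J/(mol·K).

0.0952

k_N/k_P = (A_N/A_P)·exp[−(E_N−E_P)/(RT)] = (A_N/A_P)·exp[(E_P−E_N)/(RT)].
(E_P−E_N)/(RT) = (26.6−40.1)×10³/(8.314×619) = -13500/5146 = -2.623.
k_N/k_P = (7.73×10^12/5.89×10^12)·exp(-2.623) = 1.312 × 0.07257 = 0.0952.
Since E_N > E_P, raising the temperature improves selectivity toward N.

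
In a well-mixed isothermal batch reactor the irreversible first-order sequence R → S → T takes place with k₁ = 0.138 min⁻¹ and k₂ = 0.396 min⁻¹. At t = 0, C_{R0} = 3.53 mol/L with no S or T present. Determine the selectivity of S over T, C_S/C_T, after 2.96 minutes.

For first-order series with pure R initially, C_S(t) = k₁C_{R0}/(k₂−k₁)·(e^(−k₁t) − e^(−k₂t)).
e^(−k₁t) = e^(−0.138×2.96) = e^(−0.4085) = 0.6647; e^(−k₂t) = e^(−1.172) = 0.3097.
C_S = 0.138×3.53/(0.396−0.138) × (0.6647−0.3097) = 1.888×0.3550 = 0.6702 mol/L.
C_R = C_{R0}e^(−k₁t) = 2.346 mol/L, so C_T = C_{R0}−C_R−C_S = 0.5135 mol/L; C_S/C_T = 1.31.

1.31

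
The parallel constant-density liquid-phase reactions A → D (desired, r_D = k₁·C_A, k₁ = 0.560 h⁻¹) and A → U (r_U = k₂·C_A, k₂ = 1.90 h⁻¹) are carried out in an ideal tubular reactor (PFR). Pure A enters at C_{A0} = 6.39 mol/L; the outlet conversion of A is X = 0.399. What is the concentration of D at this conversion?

C_A = C_{A0}(1−X) = 3.840 mol/L.
Both paths are first order in A, so the instantaneous fraction to D is constant: dC_D/d(−C_A) = k₁/(k₁+k₂) = 0.2276.
C_D = 0.2276·(C_{A0}−C_A) = 0.2276×2.550 = 0.580 mol/L.

0.580 mol/L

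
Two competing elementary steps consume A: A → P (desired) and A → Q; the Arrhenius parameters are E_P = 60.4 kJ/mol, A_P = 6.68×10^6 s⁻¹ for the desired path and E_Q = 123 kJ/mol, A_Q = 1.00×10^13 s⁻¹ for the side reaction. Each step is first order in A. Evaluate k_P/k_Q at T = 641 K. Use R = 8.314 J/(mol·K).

0.0844

With equal orders, S_{P/Q} = k_P/k_Q = (A_P/A_Q)·exp[(E_Q−E_P)/(RT)].
(E_Q−E_P)/(RT) = (123−60.4)×10³/(8.314×641) = 62600/5329 = 11.75.
k_P/k_Q = (6.68×10^6/1.00×10^13)·exp(11.75) = 6.680×10^-7 × 1.263×10^5 = 0.0844.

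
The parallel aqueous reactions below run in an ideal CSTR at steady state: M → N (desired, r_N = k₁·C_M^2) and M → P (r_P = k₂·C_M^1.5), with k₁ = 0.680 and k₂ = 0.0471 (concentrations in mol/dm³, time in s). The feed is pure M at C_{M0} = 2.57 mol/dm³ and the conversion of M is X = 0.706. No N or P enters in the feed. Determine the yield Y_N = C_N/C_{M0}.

Exit C_M = C_{M0}(1−X) = 2.57×0.294 = 0.7556 mol/dm³.
In a CSTR the entire volume is at exit conditions, so r_N = 0.680×0.7556^2 = 0.3882 and r_P = 0.0471×0.7556^1.5 = 0.03093.
Fraction of consumed M going to N: r_N/(r_N+r_P) = 0.9262.
C_N = 0.9262·C_{M0}·X = 0.9262×2.57×0.706 = 1.68 mol/dm³; Y_N = C_N/C_{M0} = 0.654.

0.654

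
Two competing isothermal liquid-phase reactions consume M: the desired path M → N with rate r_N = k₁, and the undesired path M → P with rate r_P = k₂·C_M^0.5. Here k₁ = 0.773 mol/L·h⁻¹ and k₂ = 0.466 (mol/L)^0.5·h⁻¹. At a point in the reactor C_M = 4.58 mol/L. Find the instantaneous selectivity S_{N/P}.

0.775

S_{N/P} = r_N/r_P = (k₁)/(k₂·C_M^0.5) = (k₁/k₂)·C_M^-0.5.
= (0.773) / (0.466×4.580^0.5) = 0.7730/0.9973 = 0.775.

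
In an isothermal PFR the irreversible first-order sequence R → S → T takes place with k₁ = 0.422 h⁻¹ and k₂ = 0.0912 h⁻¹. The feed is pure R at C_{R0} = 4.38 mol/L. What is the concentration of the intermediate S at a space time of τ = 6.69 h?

2.70 mol/L

Solving the coupled first-order balances gives C_S(τ) = [k₁/(k₂−k₁)]·C_{R0}·(e^(−k₁τ) − e^(−k₂τ)).
e^(−k₁τ) = e^(−0.422×6.69) = e^(−2.823) = 0.05942; e^(−k₂τ) = e^(−0.6101) = 0.5433.
C_S = 0.422×4.38/(0.0912−0.422) × (0.05942−0.5433) = (-5.588)×(-0.4839) = 2.704 mol/L.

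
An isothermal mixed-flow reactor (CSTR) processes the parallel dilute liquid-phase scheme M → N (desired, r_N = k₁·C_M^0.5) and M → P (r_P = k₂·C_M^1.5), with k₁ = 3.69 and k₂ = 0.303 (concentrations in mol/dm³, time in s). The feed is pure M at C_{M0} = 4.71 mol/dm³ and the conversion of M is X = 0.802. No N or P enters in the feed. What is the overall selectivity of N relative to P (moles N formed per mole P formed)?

13.1

Exit C_M = C_{M0}(1−X) = 4.71×0.198 = 0.9326 mol/dm³.
A CSTR operates uniformly at the exit composition, giving r_N = 3.563 and r_P = 0.2729 (each k·C_M^n at C_M = 0.9326).
Overall selectivity = C_N/C_P = r_Nτ/(r_Pτ) = r_N/r_P = 13.1.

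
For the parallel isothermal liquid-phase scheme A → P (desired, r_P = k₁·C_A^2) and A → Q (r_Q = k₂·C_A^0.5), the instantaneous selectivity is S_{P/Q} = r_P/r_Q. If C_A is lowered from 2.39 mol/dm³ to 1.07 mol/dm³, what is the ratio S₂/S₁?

S_{P/Q} = (k₁/k₂)·C_A^1.5, so S₂/S₁ = (C_{A,2}/C_{A,1})^1.5.
= (1.07/2.39)^1.5 = (0.4477)^1.5 = 0.300.
Selectivity toward P falls as C_A falls — high-concentration operation is favoured.

0.300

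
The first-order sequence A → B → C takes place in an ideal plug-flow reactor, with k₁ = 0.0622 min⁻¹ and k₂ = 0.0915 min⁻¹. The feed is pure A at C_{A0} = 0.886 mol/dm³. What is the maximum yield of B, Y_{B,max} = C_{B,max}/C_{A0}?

0.300

For a first-order series the maximum intermediate yield is C_{B,max}/C_{A0} = (k₁/k₂)^[k₂/(k₂−k₁)].
= (0.0622/0.0915)^(0.0915/(0.0915−0.0622)) = (0.6798)^(3.123) = 0.2996.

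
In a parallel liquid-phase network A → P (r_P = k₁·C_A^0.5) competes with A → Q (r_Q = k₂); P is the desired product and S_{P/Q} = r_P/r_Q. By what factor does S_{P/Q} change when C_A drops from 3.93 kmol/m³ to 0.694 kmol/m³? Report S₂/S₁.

0.420

S_{P/Q} = (k₁/k₂)·C_A^0.5, so S₂/S₁ = (C_{A,2}/C_{A,1})^0.5.
= (0.694/3.93)^0.5 = (0.1766)^0.5 = 0.420.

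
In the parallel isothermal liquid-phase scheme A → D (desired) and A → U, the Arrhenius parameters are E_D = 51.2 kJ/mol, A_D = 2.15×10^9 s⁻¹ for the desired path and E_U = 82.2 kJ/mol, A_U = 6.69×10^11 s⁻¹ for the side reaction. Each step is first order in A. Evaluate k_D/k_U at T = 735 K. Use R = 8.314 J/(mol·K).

0.513

k_D/k_U = (A_D/A_U)·exp[−(E_D−E_U)/(RT)] = (A_D/A_U)·exp[(E_U−E_D)/(RT)].
(E_U−E_D)/(RT) = (82.2−51.2)×10³/(8.314×735) = 31000/6111 = 5.073.
k_D/k_U = (2.15×10^9/6.69×10^11)·exp(5.073) = 0.003214 × 159.7 = 0.513.
Since E_D < E_U, lowering the temperature improves selectivity toward D.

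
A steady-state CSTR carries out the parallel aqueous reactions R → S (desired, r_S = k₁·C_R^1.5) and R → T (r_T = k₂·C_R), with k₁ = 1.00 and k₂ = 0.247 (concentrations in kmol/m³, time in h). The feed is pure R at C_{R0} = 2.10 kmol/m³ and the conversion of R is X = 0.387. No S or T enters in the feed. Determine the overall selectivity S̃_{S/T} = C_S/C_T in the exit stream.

4.59

Exit C_R = C_{R0}(1−X) = 2.10×0.613 = 1.287 kmol/m³.
A CSTR operates uniformly at the exit composition, giving r_S = 1.461 and r_T = 0.3180 (each k·C_R^n at C_R = 1.287).
Overall selectivity = C_S/C_T = r_Sτ/(r_Tτ) = r_S/r_T = 4.59.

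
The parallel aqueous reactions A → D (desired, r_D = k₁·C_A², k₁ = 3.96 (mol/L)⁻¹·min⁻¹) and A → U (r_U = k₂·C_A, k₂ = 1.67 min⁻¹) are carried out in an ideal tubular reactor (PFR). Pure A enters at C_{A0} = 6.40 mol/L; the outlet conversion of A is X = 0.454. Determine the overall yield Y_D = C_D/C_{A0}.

C_A = C_{A0}(1−X) = 3.494 mol/L.
Along a PFR/batch, dC_U/dC_A = −r_U/(r_D+r_U) = −k₂/(k₂+k₁·C_A).
Integrating from C_{A0} to C_A: C_U = (1.67/3.96)·ln[(1.67+3.96·6.40)/(1.67+3.96·3.49)] = 0.4217·ln(27.01/15.51) = 0.2341 mol/L.
Then C_D = (C_{A0}−C_A) − C_U = 2.906 − 0.2341 = 2.672 mol/L.
Y_D = C_D/C_{A0} = 2.672/6.40 = 0.417.

0.417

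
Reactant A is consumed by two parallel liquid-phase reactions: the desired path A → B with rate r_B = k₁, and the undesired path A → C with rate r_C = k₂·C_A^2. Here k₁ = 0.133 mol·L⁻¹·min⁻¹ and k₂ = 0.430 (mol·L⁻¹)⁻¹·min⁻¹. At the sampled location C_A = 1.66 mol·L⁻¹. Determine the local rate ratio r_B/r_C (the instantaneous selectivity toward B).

S_{B/C} = r_B/r_C = (k₁)/(k₂·C_A^2) = (k₁/k₂)·C_A^-2.
= (0.133) / (0.430×1.660^2) = 0.1330/1.185 = 0.112.
The undesired path is higher order in A, so low C_A (CSTR or dilute feed) favours B.

0.112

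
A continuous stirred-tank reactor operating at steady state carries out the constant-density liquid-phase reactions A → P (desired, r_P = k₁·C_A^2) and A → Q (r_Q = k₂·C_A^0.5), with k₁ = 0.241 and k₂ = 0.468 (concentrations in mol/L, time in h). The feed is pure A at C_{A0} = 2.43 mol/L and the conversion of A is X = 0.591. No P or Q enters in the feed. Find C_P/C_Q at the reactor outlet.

0.510

Exit C_A = C_{A0}(1−X) = 2.43×0.409 = 0.9939 mol/L.
In a CSTR the entire volume is at exit conditions, so r_P = 0.241×0.9939^2 = 0.2381 and r_Q = 0.468×0.9939^0.5 = 0.4666.
Overall selectivity = C_P/C_Q = r_Pτ/(r_Qτ) = r_P/r_Q = 0.510.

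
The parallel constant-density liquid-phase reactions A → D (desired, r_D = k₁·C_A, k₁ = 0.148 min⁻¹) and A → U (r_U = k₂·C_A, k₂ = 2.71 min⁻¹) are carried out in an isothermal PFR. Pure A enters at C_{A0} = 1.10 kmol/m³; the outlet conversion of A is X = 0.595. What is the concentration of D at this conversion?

C_A = C_{A0}(1−X) = 0.4455 kmol/m³.
Both paths are first order in A, so the instantaneous fraction to D is constant: dC_D/d(−C_A) = k₁/(k₁+k₂) = 0.05178.
C_D = 0.05178·(C_{A0}−C_A) = 0.05178×0.6545 = 0.0339 kmol/m³.

0.0339 kmol/m³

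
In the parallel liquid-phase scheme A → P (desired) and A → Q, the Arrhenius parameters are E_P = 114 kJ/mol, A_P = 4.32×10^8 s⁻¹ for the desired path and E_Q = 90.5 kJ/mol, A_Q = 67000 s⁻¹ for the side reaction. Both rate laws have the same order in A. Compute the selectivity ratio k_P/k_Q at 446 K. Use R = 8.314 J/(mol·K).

11.4

k_P/k_Q = (A_P/A_Q)·exp[−(E_P−E_Q)/(RT)] = (A_P/A_Q)·exp[(E_Q−E_P)/(RT)].
(E_Q−E_P)/(RT) = (90.5−114)×10³/(8.314×446) = -23500/3708 = -6.338.
k_P/k_Q = (4.32×10^8/67000)·exp(-6.338) = 6448 × 0.001769 = 11.4.
Since E_P > E_Q, raising the temperature improves selectivity toward P.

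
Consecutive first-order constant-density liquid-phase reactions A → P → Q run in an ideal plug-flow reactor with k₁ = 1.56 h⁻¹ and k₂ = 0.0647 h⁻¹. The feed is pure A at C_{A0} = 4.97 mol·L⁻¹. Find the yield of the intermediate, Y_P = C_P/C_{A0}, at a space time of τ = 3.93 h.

0.807

For first-order series with pure A initially, C_P(τ) = k₁C_{A0}/(k₂−k₁)·(e^(−k₁τ) − e^(−k₂τ)).
e^(−k₁τ) = e^(−1.56×3.93) = e^(−6.131) = 0.002175; e^(−k₂τ) = e^(−0.2543) = 0.7755.
C_P = 1.56×4.97/(0.0647−1.56) × (0.002175−0.7755) = (-5.185)×(-0.7733) = 4.010 mol·L⁻¹.
Y_P = C_P/C_{A0} = 4.010/4.97 = 0.807.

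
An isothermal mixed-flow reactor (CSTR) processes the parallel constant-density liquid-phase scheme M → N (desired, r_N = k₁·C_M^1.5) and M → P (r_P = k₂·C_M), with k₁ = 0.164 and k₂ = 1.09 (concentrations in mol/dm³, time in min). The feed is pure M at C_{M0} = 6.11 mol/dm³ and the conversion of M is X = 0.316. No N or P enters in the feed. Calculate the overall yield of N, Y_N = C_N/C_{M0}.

0.0743

Exit C_M = C_{M0}(1−X) = 6.11×0.684 = 4.179 mol/dm³.
A CSTR operates uniformly at the exit composition, giving r_N = 1.401 and r_P = 4.555 (each k·C_M^n at C_M = 4.179).
Fraction of consumed M going to N: r_N/(r_N+r_P) = 0.2352.
C_N = 0.2352·C_{M0}·X = 0.2352×6.11×0.316 = 0.454 mol/dm³; Y_N = C_N/C_{M0} = 0.0743.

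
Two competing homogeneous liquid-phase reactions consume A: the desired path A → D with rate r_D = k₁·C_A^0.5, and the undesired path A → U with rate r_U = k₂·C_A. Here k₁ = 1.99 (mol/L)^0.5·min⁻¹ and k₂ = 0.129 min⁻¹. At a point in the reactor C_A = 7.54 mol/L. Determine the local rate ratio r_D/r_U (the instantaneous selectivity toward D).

5.62

S_{D/U} = r_D/r_U = (k₁·C_A^0.5)/(k₂·C_A) = (k₁/k₂)·C_A^-0.5.
= (1.99×7.540^0.5) / (0.129×7.540) = 5.464/0.9727 = 5.62.
The undesired path is higher order in A, so low C_A (CSTR or dilute feed) favours D.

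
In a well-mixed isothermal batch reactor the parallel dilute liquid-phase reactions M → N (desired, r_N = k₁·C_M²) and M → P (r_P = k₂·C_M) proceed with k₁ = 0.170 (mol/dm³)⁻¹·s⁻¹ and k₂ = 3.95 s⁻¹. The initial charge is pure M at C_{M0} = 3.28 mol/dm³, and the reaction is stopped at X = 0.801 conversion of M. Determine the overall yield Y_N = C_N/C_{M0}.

0.0618

C_M = C_{M0}(1−X) = 0.6527 mol/dm³.
Along a PFR/batch, dC_P/dC_M = −r_P/(r_N+r_P) = −k₂/(k₂+k₁·C_M).
Integrating from C_{M0} to C_M: C_P = (3.95/0.170)·ln[(3.95+0.170·3.28)/(3.95+0.170·0.653)] = 23.24·ln(4.508/4.061) = 2.424 mol/dm³.
Then C_N = (C_{M0}−C_M) − C_P = 2.627 − 2.424 = 0.2028 mol/dm³.
Y_N = C_N/C_{M0} = 0.2028/3.28 = 0.0618.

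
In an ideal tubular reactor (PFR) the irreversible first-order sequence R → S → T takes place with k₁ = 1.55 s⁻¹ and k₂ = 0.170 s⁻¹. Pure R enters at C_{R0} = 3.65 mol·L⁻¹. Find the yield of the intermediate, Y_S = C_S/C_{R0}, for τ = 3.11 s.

Solving the coupled first-order balances gives C_S(τ) = [k₁/(k₂−k₁)]·C_{R0}·(e^(−k₁τ) − e^(−k₂τ)).
e^(−k₁τ) = e^(−1.55×3.11) = e^(−4.821) = 0.008063; e^(−k₂τ) = e^(−0.5287) = 0.5894.
C_S = 1.55×3.65/(0.170−1.55) × (0.008063−0.5894) = (-4.100)×(-0.5813) = 2.383 mol·L⁻¹.
Y_S = C_S/C_{R0} = 2.383/3.65 = 0.653.

0.653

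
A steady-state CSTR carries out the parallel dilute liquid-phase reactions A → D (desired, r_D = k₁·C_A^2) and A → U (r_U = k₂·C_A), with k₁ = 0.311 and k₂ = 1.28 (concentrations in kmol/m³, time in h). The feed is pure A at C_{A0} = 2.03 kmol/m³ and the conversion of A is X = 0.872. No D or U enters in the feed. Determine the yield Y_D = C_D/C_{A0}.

Exit C_A = C_{A0}(1−X) = 2.03×0.128 = 0.2598 kmol/m³.
In a CSTR the entire volume is at exit conditions, so r_D = 0.311×0.2598^2 = 0.02100 and r_U = 1.28×0.2598 = 0.3326.
Fraction of consumed A going to D: r_D/(r_D+r_U) = 0.05938.
C_D = 0.05938·C_{A0}·X = 0.05938×2.03×0.872 = 0.105 kmol/m³; Y_D = C_D/C_{A0} = 0.0518.

0.0518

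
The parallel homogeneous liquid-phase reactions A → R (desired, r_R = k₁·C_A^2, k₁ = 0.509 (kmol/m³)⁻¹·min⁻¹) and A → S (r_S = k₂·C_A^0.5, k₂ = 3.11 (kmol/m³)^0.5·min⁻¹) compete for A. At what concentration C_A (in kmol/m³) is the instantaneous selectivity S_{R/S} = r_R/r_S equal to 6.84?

12.0 kmol/m³

S_{R/S} = (k₁/k₂)·C_A^1.5 ⇒ C_A = (S·k₂/k₁)^(1/1.5).
= (6.84×3.11/0.509)^(0.6667) = (41.79)^(0.6667) = 12.0 kmol/m³.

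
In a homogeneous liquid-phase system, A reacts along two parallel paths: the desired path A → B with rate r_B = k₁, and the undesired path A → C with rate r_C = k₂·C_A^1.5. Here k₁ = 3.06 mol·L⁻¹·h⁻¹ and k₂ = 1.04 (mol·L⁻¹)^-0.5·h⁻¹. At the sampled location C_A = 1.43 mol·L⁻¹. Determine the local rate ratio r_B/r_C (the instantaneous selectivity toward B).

S_{B/C} = r_B/r_C = (k₁)/(k₂·C_A^1.5) = (k₁/k₂)·C_A^-1.5.
= (3.06) / (1.04×1.430^1.5) = 3.060/1.778 = 1.72.

1.72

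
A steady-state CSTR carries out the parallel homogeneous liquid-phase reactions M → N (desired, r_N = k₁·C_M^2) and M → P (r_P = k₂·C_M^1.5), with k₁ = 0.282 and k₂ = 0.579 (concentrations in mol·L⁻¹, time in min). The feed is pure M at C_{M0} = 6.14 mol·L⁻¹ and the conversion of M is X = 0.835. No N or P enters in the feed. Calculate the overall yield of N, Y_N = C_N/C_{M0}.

Exit C_M = C_{M0}(1−X) = 6.14×0.165 = 1.013 mol·L⁻¹.
A CSTR operates uniformly at the exit composition, giving r_N = 0.2894 and r_P = 0.5904 (each k·C_M^n at C_M = 1.013).
Fraction of consumed M going to N: r_N/(r_N+r_P) = 0.3290.
C_N = 0.3290·C_{M0}·X = 0.3290×6.14×0.835 = 1.69 mol·L⁻¹; Y_N = C_N/C_{M0} = 0.275.

0.275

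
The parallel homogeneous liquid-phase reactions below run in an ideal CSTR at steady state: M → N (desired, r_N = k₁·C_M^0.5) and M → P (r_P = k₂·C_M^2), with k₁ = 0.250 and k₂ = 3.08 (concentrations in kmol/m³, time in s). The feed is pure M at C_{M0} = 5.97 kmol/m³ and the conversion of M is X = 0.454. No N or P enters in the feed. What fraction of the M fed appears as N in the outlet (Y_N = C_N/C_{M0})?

Exit C_M = C_{M0}(1−X) = 5.97×0.546 = 3.260 kmol/m³.
Rates in a CSTR are evaluated at the outlet concentration: r_N = 0.250×3.260^0.5 = 0.4514, r_P = 3.08×3.260^2 = 32.73.
Fraction of consumed M going to N: r_N/(r_N+r_P) = 0.01360.
C_N = 0.01360·C_{M0}·X = 0.01360×5.97×0.454 = 0.0369 kmol/m³; Y_N = C_N/C_{M0} = 0.00618.

0.00618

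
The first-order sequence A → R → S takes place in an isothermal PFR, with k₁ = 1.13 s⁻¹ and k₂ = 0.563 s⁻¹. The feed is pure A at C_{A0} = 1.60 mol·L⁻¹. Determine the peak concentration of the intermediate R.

0.801 mol·L⁻¹

For a first-order series the maximum intermediate yield is C_{R,max}/C_{A0} = (k₁/k₂)^[k₂/(k₂−k₁)].
= (1.13/0.563)^(0.563/(0.563−1.13)) = (2.007)^(-0.9929) = 0.5007.
C_{R,max} = 0.5007×1.60 = 0.801 mol·L⁻¹.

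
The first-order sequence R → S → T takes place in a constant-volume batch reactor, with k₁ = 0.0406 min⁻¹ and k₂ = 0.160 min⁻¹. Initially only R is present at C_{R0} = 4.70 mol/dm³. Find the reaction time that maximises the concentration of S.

Setting dC_S/dt = 0 gives t_opt = ln(k₂/k₁)/(k₂−k₁).
= ln(0.160/0.0406)/(0.160−0.0406) = ln(3.941)/0.1194 = 1.371/0.1194 = 11.5 min.

11.5 min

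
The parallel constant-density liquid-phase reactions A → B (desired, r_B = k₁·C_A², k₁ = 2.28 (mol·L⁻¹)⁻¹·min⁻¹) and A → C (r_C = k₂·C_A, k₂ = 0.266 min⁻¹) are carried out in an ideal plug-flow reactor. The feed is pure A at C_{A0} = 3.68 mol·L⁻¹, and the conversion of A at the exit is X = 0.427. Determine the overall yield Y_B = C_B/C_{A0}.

0.410

C_A = C_{A0}(1−X) = 2.109 mol·L⁻¹.
Along a PFR/batch, dC_C/dC_A = −r_C/(r_B+r_C) = −k₂/(k₂+k₁·C_A).
Integrating from C_{A0} to C_A: C_C = (0.266/2.28)·ln[(0.266+2.28·3.68)/(0.266+2.28·2.11)] = 0.1167·ln(8.656/5.074) = 0.06233 mol·L⁻¹.
Then C_B = (C_{A0}−C_A) − C_C = 1.571 − 0.06233 = 1.509 mol·L⁻¹.
Y_B = C_B/C_{A0} = 1.509/3.68 = 0.410.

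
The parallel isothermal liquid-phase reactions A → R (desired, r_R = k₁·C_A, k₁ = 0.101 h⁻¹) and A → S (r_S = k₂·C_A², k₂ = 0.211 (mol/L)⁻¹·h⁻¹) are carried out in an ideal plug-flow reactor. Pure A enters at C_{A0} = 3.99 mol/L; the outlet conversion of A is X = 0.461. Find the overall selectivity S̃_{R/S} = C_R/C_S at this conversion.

C_A = C_{A0}(1−X) = 2.151 mol/L.
Along a PFR/batch, dC_R/dC_A = −r_R/(r_R+r_S) = −k₁/(k₁+k₂·C_A).
Integrating from C_{A0} to C_A: C_R = (0.101/0.211)·ln[(0.101+0.211·3.99)/(0.101+0.211·2.15)] = 0.4787·ln(0.9429/0.5548) = 0.2539 mol/L.
C_S = (C_{A0}−C_A)−C_R = 1.586 mol/L; S̃_{R/S} = 0.2539/1.586 = 0.160.

0.160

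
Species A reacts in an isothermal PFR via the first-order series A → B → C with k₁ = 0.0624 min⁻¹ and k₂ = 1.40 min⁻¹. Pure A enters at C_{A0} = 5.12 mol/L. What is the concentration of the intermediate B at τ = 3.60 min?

0.189 mol/L

Solving the coupled first-order balances gives C_B(τ) = [k₁/(k₂−k₁)]·C_{A0}·(e^(−k₁τ) − e^(−k₂τ)).
e^(−k₁τ) = e^(−0.0624×3.60) = e^(−0.2246) = 0.7988; e^(−k₂τ) = e^(−5.040) = 0.006474.
C_B = 0.0624×5.12/(1.40−0.0624) × (0.7988−0.006474) = 0.2389×0.7923 = 0.1892 mol/L.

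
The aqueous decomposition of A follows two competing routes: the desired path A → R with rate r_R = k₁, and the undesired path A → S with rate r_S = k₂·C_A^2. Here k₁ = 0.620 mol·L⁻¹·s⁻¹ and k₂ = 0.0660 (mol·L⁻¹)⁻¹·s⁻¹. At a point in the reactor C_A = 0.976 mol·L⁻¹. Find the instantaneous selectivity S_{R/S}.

9.86

S_{R/S} = r_R/r_S = (k₁)/(k₂·C_A^2) = (k₁/k₂)·C_A^-2.
= (0.620) / (0.0660×0.9760^2) = 0.6200/0.06287 = 9.86.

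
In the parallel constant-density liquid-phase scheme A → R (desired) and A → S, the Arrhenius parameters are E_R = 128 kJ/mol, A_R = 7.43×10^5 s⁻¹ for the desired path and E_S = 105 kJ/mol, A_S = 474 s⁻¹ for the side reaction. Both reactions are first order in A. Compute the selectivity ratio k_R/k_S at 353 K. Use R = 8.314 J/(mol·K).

Since both paths have the same order in A, the concentration cancels and S_{R/S} = k_R/k_S = (A_R/A_S)·exp[(E_S−E_R)/(RT)].
(E_S−E_R)/(RT) = (105−128)×10³/(8.314×353) = -23000/2935 = -7.837.
k_R/k_S = (7.43×10^5/474)·exp(-7.837) = 1568 × 3.949×10^-4 = 0.619.

0.619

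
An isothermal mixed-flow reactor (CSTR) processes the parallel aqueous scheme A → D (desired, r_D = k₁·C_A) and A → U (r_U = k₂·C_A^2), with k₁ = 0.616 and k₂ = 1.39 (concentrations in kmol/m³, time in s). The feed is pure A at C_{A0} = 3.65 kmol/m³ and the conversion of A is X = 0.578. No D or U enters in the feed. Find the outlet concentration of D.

Exit C_A = C_{A0}(1−X) = 3.65×0.422 = 1.540 kmol/m³.
A CSTR operates uniformly at the exit composition, giving r_D = 0.9488 and r_U = 3.298 (each k·C_A^n at C_A = 1.540).
Fraction of consumed A going to D: r_D/(r_D+r_U) = 0.2234.
C_D = 0.2234·C_{A0}·X = 0.2234×3.65×0.578 = 0.471 kmol/m³.

0.471 kmol/m³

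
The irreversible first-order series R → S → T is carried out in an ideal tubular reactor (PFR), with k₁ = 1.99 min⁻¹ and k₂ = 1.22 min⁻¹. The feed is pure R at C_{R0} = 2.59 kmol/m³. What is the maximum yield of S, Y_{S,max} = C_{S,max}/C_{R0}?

0.461

For a first-order series the maximum intermediate yield is C_{S,max}/C_{R0} = (k₁/k₂)^[k₂/(k₂−k₁)].
= (1.99/1.22)^(1.22/(1.22−1.99)) = (1.631)^(-1.584) = 0.4606.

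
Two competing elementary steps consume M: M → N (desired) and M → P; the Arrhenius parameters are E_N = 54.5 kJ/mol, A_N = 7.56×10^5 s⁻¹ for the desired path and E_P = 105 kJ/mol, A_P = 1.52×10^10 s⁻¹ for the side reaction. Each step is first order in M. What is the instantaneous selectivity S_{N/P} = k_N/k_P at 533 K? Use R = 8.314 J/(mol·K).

With equal orders, S_{N/P} = k_N/k_P = (A_N/A_P)·exp[(E_P−E_N)/(RT)].
(E_P−E_N)/(RT) = (105−54.5)×10³/(8.314×533) = 50500/4431 = 11.40.
k_N/k_P = (7.56×10^5/1.52×10^10)·exp(11.40) = 4.974×10^-5 × 88969 = 4.43.
Since E_N < E_P, lowering the temperature improves selectivity toward N.

4.43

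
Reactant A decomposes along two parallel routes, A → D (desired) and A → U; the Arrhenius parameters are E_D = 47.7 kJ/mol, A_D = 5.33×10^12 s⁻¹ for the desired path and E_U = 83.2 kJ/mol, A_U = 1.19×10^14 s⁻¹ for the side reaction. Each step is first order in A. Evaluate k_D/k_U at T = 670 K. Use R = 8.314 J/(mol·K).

With equal orders, S_{D/U} = k_D/k_U = (A_D/A_U)·exp[(E_U−E_D)/(RT)].
(E_U−E_D)/(RT) = (83.2−47.7)×10³/(8.314×670) = 35500/5570 = 6.373.
k_D/k_U = (5.33×10^12/1.19×10^14)·exp(6.373) = 0.04479 × 585.8 = 26.2.

26.2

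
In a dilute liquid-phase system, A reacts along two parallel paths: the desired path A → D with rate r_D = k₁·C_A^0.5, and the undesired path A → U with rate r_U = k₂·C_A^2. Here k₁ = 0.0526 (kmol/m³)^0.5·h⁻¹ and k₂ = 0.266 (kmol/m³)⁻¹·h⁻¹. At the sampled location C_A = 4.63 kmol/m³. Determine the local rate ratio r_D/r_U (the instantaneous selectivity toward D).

S_{D/U} = r_D/r_U = (k₁·C_A^0.5)/(k₂·C_A^2) = (k₁/k₂)·C_A^-1.5.
= (0.0526×4.630^0.5) / (0.266×4.630^2) = 0.1132/5.702 = 0.0198.

0.0198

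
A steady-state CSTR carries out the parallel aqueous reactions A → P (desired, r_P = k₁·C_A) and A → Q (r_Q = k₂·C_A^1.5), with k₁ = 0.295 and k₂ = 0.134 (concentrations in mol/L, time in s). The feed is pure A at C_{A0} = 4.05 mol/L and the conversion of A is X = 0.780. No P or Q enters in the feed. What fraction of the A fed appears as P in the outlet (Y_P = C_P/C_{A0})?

0.546

Exit C_A = C_{A0}(1−X) = 4.05×0.220 = 0.8910 mol/L.
Rates in a CSTR are evaluated at the outlet concentration: r_P = 0.295×0.8910 = 0.2628, r_Q = 0.134×0.8910^1.5 = 0.1127.
Fraction of consumed A going to P: r_P/(r_P+r_Q) = 0.6999.
C_P = 0.6999·C_{A0}·X = 0.6999×4.05×0.780 = 2.21 mol/L; Y_P = C_P/C_{A0} = 0.546.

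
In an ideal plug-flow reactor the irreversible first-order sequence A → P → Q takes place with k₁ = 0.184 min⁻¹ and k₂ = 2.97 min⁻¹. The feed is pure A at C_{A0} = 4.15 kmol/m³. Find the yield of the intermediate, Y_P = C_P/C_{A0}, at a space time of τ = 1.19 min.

0.0511

For first-order series with pure A initially, C_P(τ) = k₁C_{A0}/(k₂−k₁)·(e^(−k₁τ) − e^(−k₂τ)).
e^(−k₁τ) = e^(−0.184×1.19) = e^(−0.2190) = 0.8034; e^(−k₂τ) = e^(−3.534) = 0.02918.
C_P = 0.184×4.15/(2.97−0.184) × (0.8034−0.02918) = 0.2741×0.7742 = 0.2122 kmol/m³.
Y_P = C_P/C_{A0} = 0.2122/4.15 = 0.0511.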